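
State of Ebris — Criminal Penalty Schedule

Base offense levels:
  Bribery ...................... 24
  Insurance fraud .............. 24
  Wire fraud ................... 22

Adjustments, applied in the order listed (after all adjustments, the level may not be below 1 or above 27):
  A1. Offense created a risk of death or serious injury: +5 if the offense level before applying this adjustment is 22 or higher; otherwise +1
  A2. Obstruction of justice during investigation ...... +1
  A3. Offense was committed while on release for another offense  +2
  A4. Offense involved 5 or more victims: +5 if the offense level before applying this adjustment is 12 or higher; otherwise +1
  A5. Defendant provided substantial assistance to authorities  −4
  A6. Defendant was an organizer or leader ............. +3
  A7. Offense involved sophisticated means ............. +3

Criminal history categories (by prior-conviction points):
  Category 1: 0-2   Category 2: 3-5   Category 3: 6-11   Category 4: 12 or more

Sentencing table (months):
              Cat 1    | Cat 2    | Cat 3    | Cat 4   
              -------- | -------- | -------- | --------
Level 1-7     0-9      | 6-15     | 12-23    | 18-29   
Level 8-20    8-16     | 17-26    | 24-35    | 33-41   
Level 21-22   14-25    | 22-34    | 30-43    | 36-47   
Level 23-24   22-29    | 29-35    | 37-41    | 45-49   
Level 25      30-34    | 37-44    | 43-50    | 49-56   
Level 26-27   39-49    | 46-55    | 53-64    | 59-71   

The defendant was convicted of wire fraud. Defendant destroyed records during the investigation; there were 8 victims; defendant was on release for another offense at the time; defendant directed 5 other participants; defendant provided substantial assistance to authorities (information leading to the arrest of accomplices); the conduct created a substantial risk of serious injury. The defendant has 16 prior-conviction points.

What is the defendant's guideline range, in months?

Base offense level for wire fraud: 22.
A1 applies (level before this adjustment is 22 ≥ 22, so +5): 22 + 5 = 27.
A2 applies: 27 + 1 = 28.
A3 applies: 28 + 2 = 30.
A4 applies (level before this adjustment is 30 ≥ 12, so +5): 30 + 5 = 35.
A5 applies: 35 − 4 = 31.
A6 applies: 31 + 3 = 34.
Level 34 exceeds the maximum of 27; capped at 27.
Final offense level: 27.
Criminal history: 16 prior points → Category 4 (12+).
Level 27 falls in the 26-27 band.
Grid: Level 26-27 × Category 4 = 59-71 months.

59-71 months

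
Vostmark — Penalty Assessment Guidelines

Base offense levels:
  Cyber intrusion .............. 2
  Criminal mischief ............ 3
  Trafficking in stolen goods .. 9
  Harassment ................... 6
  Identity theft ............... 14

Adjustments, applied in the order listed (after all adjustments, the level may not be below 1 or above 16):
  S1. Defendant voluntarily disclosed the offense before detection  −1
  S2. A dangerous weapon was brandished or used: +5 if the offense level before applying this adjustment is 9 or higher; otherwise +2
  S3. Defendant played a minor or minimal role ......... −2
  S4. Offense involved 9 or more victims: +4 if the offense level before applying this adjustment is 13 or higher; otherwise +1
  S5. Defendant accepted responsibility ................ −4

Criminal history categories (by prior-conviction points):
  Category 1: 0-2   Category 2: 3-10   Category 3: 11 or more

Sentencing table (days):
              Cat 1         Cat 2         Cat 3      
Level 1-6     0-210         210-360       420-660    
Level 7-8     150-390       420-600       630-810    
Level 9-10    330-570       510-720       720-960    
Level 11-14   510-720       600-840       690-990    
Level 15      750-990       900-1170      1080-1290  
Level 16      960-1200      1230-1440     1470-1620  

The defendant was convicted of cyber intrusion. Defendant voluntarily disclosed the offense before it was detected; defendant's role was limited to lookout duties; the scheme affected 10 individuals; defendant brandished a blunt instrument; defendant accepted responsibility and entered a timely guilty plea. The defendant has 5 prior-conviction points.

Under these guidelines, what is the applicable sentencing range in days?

Base offense level for cyber intrusion: 2.
S1 applies: 2 − 1 = 1.
S2 applies (level before this adjustment is 1 < 9, so +2): 1 + 2 = 3.
S3 applies: 3 − 2 = 1.
S4 applies (level before this adjustment is 1 < 13, so +1): 1 + 1 = 2.
S5 applies: 2 − 4 = -2.
Level -2 is below the minimum of 1; floored at 1.
Final offense level: 1.
Criminal history: 5 prior points → Category 2 (3-10).
Level 1 falls in the 1-6 band.
Grid: Level 1-6 × Category 2 = 210-360 days.

210-360 days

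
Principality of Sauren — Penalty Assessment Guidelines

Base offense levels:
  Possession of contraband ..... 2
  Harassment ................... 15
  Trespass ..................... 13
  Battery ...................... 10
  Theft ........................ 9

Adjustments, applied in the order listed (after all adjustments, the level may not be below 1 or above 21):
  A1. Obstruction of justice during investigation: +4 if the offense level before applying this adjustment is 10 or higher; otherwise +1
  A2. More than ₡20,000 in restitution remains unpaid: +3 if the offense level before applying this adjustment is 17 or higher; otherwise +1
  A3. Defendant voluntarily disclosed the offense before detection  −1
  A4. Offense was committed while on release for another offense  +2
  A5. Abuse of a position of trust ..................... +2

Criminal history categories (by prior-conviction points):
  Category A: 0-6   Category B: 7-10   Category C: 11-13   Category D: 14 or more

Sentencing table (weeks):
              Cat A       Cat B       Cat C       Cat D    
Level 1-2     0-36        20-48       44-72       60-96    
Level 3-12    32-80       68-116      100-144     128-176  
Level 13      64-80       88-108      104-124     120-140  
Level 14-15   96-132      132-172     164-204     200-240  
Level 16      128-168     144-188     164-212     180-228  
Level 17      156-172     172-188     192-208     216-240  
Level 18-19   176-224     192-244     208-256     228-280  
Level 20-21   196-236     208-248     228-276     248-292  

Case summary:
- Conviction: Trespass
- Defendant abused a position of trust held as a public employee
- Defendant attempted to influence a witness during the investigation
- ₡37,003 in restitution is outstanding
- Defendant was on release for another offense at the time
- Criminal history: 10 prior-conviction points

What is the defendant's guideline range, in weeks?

Base offense level for trespass: 13.
A1 applies (level before this adjustment is 13 ≥ 10, so +4): 13 + 4 = 17.
A2 applies (level before this adjustment is 17 ≥ 17, so +3): 17 + 3 = 20.
A4 applies: 20 + 2 = 22.
A5 applies: 22 + 2 = 24.
Level 24 exceeds the maximum of 21; capped at 21.
Final offense level: 21.
Criminal history: 10 prior points → Category B (7-10).
Level 21 falls in the 20-21 band.
Grid: Level 20-21 × Category B = 208-248 weeks.

208-248 weeks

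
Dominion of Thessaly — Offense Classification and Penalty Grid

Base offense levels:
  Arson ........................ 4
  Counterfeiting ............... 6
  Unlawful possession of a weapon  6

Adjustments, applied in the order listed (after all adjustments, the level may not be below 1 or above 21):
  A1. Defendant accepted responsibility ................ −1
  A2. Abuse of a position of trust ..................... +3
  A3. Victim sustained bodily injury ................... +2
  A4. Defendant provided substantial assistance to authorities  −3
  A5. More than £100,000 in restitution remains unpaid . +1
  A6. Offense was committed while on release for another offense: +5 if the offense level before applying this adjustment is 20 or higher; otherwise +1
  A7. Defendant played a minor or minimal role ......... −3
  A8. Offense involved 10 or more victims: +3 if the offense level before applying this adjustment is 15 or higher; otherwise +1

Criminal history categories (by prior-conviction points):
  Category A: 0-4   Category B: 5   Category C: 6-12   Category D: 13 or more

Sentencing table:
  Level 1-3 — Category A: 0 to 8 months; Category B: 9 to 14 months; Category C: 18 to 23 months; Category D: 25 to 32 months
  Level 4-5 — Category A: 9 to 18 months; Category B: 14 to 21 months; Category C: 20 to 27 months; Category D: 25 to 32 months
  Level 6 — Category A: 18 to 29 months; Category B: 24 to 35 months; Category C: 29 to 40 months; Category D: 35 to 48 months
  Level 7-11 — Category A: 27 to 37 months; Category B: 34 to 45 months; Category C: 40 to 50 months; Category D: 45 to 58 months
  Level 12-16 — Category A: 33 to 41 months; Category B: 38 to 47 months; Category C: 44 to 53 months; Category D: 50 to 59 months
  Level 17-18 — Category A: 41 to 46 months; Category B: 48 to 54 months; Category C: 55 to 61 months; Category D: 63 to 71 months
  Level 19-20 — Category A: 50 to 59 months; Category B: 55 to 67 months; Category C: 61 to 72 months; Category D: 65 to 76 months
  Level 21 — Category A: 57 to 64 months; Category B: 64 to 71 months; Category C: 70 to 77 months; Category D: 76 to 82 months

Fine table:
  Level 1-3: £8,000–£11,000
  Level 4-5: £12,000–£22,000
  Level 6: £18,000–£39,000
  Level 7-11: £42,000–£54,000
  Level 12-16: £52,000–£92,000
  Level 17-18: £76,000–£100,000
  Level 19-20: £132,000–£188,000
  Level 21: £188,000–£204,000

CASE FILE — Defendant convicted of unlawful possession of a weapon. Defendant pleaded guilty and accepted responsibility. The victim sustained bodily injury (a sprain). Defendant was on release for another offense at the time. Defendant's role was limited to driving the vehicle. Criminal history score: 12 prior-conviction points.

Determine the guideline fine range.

Base offense level for unlawful possession of a weapon: 6.
A1 applies: 6 − 1 = 5.
A3 applies: 5 + 2 = 7.
A4 does not apply.
A5 does not apply.
A6 applies (level before this adjustment is 7 < 20, so +1): 7 + 1 = 8.
A7 applies: 8 − 3 = 5.
A8 does not apply.
Final offense level: 5.
Level 5 falls in the 4-5 band.
Fine table: Level 4-5 → £12,000–£22,000.

£12,000–£22,000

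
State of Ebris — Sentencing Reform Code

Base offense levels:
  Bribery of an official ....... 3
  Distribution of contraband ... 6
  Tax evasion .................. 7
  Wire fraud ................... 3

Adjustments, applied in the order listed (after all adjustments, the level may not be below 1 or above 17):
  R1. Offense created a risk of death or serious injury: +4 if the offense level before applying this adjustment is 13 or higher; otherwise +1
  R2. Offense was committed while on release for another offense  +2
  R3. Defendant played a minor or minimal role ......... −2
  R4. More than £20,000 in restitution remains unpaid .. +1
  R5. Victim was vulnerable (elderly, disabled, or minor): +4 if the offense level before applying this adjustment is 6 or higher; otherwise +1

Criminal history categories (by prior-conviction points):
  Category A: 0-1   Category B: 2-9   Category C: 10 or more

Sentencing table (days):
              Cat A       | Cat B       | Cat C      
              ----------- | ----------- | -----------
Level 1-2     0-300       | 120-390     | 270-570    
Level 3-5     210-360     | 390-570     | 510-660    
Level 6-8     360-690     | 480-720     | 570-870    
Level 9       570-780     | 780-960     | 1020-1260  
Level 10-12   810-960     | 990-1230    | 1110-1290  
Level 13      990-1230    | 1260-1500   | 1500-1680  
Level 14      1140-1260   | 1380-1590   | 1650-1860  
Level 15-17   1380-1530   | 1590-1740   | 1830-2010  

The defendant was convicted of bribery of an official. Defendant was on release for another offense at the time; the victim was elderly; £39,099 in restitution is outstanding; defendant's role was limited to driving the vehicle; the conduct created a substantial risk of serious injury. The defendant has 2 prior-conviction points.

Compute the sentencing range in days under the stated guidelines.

Base offense level for bribery of an official: 3.
R1 applies (level before this adjustment is 3 < 13, so +1): 3 + 1 = 4.
R2 applies: 4 + 2 = 6.
R3 applies: 6 − 2 = 4.
R4 applies: 4 + 1 = 5.
R5 applies (level before this adjustment is 5 < 6, so +1): 5 + 1 = 6.
Final offense level: 6.
Criminal history: 2 prior points → Category B (2-9).
Level 6 falls in the 6-8 band.
Grid: Level 6-8 × Category B = 480-720 days.

480-720 days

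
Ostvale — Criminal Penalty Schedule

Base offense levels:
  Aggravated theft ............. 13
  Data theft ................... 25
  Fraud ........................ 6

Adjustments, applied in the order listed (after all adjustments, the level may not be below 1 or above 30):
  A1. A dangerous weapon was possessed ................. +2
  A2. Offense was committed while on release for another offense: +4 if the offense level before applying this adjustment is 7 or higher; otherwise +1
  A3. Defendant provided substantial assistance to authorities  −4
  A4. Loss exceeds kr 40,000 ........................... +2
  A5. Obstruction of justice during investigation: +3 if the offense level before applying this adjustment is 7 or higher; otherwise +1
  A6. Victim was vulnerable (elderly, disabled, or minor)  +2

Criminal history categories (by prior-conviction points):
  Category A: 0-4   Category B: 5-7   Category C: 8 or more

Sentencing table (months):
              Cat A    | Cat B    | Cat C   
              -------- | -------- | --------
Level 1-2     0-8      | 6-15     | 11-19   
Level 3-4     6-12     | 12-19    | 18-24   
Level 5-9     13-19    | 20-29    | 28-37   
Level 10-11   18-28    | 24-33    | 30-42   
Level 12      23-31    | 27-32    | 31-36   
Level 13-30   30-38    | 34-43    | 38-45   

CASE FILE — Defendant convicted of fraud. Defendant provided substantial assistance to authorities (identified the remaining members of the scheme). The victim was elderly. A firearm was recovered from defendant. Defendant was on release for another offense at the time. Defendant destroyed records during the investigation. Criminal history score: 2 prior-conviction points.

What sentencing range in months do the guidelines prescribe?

30-38 months

Base offense level for fraud: 6.
A1 applies: 6 + 2 = 8.
A2 applies (level before this adjustment is 8 ≥ 7, so +4): 8 + 4 = 12.
A3 applies: 12 − 4 = 8.
A5 applies (level before this adjustment is 8 ≥ 7, so +3): 8 + 3 = 11.
A6 applies: 11 + 2 = 13.
Final offense level: 13.
Criminal history: 2 prior points → Category A (0-4).
Level 13 falls in the 13-30 band.
Grid: Level 13-30 × Category A = 30-38 months.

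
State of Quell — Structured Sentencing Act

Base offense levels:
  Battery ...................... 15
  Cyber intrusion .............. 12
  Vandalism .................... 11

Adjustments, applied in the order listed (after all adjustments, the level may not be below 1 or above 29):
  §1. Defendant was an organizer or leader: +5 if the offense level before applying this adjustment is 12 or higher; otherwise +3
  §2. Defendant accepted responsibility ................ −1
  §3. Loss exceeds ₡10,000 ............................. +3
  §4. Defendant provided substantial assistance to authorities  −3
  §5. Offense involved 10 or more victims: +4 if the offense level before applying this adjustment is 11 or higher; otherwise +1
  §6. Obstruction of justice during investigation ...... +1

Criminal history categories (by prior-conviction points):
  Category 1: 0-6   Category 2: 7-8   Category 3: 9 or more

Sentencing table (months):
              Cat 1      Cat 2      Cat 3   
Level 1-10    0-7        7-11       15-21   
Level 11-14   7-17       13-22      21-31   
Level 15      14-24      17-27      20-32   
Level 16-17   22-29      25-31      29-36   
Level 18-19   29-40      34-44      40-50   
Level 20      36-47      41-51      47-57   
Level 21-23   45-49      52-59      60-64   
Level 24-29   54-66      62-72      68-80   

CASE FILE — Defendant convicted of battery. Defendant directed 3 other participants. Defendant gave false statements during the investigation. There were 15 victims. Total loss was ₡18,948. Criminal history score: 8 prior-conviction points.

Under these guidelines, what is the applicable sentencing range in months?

62-72 months

Base offense level for battery: 15.
§1 applies (level before this adjustment is 15 ≥ 12, so +5): 15 + 5 = 20.
§2 does not apply.
§3 applies: 20 + 3 = 23.
§5 applies (level before this adjustment is 23 ≥ 11, so +4): 23 + 4 = 27.
§6 applies: 27 + 1 = 28.
Final offense level: 28.
Criminal history: 8 prior points → Category 2 (7-8).
Level 28 falls in the 24-29 band.
Grid: Level 24-29 × Category 2 = 62-72 months.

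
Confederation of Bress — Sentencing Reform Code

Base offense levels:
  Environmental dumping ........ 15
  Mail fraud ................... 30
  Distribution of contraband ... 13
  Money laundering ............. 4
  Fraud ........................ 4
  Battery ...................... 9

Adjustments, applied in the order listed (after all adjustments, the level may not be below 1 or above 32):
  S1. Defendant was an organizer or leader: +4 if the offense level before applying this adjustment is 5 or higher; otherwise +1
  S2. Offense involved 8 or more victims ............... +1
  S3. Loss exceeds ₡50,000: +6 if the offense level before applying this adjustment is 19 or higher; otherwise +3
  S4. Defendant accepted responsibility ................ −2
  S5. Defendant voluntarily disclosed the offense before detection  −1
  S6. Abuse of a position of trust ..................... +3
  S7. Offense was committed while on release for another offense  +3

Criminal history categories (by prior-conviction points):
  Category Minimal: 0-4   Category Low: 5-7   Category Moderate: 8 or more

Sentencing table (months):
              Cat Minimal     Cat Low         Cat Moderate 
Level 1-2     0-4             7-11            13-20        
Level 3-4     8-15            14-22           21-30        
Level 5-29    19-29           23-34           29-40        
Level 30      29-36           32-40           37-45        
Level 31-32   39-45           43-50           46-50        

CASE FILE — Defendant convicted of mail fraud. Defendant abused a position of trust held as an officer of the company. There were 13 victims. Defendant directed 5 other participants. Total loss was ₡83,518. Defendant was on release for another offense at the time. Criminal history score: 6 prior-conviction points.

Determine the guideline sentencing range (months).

Base offense level for mail fraud: 30.
S1 applies (level before this adjustment is 30 ≥ 5, so +4): 30 + 4 = 34.
S2 applies: 34 + 1 = 35.
S3 applies (level before this adjustment is 35 ≥ 19, so +6): 35 + 6 = 41.
S5 does not apply.
S6 applies: 41 + 3 = 44.
S7 applies: 44 + 3 = 47.
Level 47 exceeds the maximum of 32; capped at 32.
Final offense level: 32.
Criminal history: 6 prior points → Category Low (5-7).
Level 32 falls in the 31-32 band.
Grid: Level 31-32 × Category Low = 43-50 months.

43-50 months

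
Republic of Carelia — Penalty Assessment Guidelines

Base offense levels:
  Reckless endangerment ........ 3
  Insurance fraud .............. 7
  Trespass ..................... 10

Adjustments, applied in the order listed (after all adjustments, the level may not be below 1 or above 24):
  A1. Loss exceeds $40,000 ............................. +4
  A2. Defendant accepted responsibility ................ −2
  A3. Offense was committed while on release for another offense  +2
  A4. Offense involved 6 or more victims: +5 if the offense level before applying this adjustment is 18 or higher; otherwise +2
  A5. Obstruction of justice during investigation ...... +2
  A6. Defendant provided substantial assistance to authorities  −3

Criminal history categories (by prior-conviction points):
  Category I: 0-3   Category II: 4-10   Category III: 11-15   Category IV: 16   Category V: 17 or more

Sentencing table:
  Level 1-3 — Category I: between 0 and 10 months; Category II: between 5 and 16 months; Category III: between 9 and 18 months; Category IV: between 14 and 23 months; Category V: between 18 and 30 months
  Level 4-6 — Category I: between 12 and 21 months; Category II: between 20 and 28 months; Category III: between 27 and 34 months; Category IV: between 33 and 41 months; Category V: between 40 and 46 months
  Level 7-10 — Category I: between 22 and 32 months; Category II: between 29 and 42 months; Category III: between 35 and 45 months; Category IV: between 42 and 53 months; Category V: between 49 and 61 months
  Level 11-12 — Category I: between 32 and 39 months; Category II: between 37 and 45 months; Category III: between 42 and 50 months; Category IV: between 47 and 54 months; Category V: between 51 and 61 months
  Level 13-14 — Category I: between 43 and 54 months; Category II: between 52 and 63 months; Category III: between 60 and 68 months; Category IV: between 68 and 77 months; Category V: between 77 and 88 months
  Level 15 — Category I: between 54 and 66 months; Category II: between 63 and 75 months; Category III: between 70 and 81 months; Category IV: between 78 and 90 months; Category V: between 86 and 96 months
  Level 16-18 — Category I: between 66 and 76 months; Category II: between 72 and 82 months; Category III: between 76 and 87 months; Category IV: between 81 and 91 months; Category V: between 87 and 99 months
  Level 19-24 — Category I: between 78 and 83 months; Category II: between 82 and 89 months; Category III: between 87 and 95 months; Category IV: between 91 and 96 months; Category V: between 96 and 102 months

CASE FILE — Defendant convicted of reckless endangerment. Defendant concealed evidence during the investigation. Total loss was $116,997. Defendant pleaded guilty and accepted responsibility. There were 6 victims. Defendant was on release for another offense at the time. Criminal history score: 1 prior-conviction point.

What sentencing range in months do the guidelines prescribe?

Base offense level for reckless endangerment: 3.
A1 applies: 3 + 4 = 7.
A2 applies: 7 − 2 = 5.
A3 applies: 5 + 2 = 7.
A4 applies (level before this adjustment is 7 < 18, so +2): 7 + 2 = 9.
A5 applies: 9 + 2 = 11.
A6 does not apply.
Final offense level: 11.
Criminal history: 1 prior point → Category I (0-3).
Level 11 falls in the 11-12 band.
Grid: Level 11-12 × Category I = 32-39 months.

32-39 months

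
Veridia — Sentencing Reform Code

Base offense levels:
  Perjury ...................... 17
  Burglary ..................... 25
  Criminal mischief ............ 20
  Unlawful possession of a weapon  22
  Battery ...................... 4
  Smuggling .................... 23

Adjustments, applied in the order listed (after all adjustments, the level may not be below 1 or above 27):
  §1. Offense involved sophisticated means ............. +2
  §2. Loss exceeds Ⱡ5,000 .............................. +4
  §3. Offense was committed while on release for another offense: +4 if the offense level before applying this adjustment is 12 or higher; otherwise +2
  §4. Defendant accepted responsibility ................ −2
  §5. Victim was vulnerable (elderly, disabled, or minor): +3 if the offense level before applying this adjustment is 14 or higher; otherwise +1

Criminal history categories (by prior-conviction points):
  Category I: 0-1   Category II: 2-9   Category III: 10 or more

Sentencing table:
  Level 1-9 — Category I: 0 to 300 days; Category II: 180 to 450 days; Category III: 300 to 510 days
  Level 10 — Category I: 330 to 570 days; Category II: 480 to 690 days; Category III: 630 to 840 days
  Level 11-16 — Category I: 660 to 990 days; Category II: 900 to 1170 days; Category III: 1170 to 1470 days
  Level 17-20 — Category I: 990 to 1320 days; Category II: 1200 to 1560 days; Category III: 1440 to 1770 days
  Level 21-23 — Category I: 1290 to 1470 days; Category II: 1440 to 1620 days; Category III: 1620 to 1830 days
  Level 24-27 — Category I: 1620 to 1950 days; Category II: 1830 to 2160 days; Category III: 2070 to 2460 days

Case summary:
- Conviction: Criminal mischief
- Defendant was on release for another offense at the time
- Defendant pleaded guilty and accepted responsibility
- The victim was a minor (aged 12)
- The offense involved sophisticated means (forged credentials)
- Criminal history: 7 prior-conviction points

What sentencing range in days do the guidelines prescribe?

1830-2160 days

Base offense level for criminal mischief: 20.
§1 applies: 20 + 2 = 22.
§2 does not apply.
§3 applies (level before this adjustment is 22 ≥ 12, so +4): 22 + 4 = 26.
§4 applies: 26 − 2 = 24.
§5 applies (level before this adjustment is 24 ≥ 14, so +3): 24 + 3 = 27.
Final offense level: 27.
Criminal history: 7 prior points → Category II (2-9).
Level 27 falls in the 24-27 band.
Grid: Level 24-27 × Category II = 1830-2160 days.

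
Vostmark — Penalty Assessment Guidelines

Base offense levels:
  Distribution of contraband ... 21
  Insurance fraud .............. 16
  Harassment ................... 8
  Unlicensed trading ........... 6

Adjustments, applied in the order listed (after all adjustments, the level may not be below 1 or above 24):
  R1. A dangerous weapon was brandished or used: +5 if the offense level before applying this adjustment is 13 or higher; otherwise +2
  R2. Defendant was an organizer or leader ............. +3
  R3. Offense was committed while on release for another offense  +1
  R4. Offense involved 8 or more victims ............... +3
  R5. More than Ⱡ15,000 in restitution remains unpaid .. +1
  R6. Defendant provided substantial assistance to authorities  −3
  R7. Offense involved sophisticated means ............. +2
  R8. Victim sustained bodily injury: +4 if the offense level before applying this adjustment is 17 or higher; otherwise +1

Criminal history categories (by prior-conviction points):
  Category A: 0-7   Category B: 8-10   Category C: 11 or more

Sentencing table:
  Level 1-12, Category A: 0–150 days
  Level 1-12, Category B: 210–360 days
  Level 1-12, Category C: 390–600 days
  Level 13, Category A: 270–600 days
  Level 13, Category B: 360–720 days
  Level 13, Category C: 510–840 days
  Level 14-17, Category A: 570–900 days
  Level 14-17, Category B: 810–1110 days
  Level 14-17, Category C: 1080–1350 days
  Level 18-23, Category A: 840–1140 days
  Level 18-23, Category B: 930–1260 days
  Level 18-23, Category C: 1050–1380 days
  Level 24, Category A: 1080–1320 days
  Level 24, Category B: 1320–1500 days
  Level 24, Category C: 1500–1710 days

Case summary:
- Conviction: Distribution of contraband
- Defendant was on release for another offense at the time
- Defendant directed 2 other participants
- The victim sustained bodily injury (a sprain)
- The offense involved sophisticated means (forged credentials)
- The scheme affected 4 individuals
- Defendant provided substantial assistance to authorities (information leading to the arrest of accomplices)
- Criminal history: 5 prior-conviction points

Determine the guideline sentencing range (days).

1080-1320 days

Base offense level for distribution of contraband: 21.
R1 does not apply.
R2 applies: 21 + 3 = 24.
R3 applies: 24 + 1 = 25.
R5 does not apply.
R6 applies: 25 − 3 = 22.
R7 applies: 22 + 2 = 24.
R8 applies (level before this adjustment is 24 ≥ 17, so +4): 24 + 4 = 28.
Level 28 exceeds the maximum of 24; capped at 24.
Final offense level: 24.
Criminal history: 5 prior points → Category A (0-7).
Level 24 falls in the 24 band.
Grid: Level 24 × Category A = 1080-1320 days.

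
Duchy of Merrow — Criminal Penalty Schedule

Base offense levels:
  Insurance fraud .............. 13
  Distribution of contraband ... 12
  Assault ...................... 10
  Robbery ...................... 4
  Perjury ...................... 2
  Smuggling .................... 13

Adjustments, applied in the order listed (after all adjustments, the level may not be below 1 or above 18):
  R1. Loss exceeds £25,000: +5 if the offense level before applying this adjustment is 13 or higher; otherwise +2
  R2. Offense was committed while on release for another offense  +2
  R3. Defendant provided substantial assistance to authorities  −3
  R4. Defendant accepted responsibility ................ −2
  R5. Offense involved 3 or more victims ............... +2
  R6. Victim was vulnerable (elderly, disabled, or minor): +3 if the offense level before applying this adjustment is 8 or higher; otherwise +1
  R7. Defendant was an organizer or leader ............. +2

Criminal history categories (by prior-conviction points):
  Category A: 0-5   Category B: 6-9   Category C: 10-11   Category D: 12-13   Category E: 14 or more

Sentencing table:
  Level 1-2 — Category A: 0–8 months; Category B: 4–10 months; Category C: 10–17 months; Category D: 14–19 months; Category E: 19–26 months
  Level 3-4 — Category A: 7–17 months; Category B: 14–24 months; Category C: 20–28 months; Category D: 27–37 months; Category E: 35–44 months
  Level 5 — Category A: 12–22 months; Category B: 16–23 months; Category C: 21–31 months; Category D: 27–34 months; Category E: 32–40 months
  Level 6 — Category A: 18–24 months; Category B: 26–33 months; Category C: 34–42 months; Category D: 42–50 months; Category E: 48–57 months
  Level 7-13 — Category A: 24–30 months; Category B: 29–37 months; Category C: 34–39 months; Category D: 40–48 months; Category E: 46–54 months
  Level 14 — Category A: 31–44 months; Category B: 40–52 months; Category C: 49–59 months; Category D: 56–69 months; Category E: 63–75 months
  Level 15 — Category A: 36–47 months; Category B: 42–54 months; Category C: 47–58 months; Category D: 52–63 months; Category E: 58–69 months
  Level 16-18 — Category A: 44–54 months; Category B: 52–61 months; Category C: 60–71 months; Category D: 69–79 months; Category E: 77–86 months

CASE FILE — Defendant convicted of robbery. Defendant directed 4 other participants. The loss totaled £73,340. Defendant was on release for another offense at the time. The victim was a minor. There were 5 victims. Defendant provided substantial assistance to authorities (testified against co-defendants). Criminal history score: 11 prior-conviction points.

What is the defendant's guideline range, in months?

Base offense level for robbery: 4.
R1 applies (level before this adjustment is 4 < 13, so +2): 4 + 2 = 6.
R2 applies: 6 + 2 = 8.
R3 applies: 8 − 3 = 5.
R4 does not apply.
R5 applies: 5 + 2 = 7.
R6 applies (level before this adjustment is 7 < 8, so +1): 7 + 1 = 8.
R7 applies: 8 + 2 = 10.
Final offense level: 10.
Criminal history: 11 prior points → Category C (10-11).
Level 10 falls in the 7-13 band.
Grid: Level 7-13 × Category C = 34-39 months.

34-39 months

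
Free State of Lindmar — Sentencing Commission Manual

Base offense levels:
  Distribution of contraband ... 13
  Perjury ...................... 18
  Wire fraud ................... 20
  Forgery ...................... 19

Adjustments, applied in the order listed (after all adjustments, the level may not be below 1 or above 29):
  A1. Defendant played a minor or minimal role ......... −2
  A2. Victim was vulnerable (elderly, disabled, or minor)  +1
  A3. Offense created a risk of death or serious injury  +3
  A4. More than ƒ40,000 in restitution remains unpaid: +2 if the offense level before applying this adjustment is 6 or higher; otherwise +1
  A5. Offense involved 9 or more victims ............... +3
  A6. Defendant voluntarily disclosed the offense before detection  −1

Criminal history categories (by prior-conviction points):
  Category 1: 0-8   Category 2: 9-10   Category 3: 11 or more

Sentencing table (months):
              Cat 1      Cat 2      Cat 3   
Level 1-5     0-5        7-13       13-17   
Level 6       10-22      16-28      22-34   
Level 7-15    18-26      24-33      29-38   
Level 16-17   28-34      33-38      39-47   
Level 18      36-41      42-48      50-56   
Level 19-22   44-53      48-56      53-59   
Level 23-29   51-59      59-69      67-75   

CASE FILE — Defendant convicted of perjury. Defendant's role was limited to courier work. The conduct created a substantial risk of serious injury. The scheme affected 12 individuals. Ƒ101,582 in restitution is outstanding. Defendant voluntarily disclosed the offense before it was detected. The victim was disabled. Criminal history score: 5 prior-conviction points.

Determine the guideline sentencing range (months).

51-59 months

Base offense level for perjury: 18.
A1 applies: 18 − 2 = 16.
A2 applies: 16 + 1 = 17.
A3 applies: 17 + 3 = 20.
A4 applies (level before this adjustment is 20 ≥ 6, so +2): 20 + 2 = 22.
A5 applies: 22 + 3 = 25.
A6 applies: 25 − 1 = 24.
Final offense level: 24.
Criminal history: 5 prior points → Category 1 (0-8).
Level 24 falls in the 23-29 band.
Grid: Level 23-29 × Category 1 = 51-59 months.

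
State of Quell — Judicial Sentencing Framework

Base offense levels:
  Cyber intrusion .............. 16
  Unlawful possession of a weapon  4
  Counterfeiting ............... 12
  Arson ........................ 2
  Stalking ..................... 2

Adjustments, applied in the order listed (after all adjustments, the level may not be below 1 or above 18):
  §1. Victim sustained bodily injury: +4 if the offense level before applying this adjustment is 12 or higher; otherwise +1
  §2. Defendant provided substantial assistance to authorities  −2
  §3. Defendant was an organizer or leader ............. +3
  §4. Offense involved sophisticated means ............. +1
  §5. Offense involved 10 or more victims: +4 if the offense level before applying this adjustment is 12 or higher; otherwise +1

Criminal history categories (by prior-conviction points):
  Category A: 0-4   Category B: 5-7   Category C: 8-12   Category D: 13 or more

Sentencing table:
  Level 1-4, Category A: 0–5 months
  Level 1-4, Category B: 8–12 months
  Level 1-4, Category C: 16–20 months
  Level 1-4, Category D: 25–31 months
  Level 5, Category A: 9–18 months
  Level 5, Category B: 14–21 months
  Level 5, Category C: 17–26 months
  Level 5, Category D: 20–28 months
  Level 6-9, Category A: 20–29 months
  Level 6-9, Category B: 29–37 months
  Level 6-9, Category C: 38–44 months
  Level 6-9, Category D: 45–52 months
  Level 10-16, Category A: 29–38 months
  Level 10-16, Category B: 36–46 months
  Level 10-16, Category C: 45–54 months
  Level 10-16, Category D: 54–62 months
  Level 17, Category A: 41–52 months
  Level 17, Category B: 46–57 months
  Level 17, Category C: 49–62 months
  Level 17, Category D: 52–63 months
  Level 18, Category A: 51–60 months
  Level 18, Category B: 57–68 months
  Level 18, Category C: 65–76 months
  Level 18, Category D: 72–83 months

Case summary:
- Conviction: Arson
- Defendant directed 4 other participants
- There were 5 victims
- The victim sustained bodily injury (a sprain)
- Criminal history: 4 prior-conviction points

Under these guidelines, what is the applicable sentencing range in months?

Base offense level for arson: 2.
§1 applies (level before this adjustment is 2 < 12, so +1): 2 + 1 = 3.
§3 applies: 3 + 3 = 6.
§4 does not apply.
Final offense level: 6.
Criminal history: 4 prior points → Category A (0-4).
Level 6 falls in the 6-9 band.
Grid: Level 6-9 × Category A = 20-29 months.

20-29 months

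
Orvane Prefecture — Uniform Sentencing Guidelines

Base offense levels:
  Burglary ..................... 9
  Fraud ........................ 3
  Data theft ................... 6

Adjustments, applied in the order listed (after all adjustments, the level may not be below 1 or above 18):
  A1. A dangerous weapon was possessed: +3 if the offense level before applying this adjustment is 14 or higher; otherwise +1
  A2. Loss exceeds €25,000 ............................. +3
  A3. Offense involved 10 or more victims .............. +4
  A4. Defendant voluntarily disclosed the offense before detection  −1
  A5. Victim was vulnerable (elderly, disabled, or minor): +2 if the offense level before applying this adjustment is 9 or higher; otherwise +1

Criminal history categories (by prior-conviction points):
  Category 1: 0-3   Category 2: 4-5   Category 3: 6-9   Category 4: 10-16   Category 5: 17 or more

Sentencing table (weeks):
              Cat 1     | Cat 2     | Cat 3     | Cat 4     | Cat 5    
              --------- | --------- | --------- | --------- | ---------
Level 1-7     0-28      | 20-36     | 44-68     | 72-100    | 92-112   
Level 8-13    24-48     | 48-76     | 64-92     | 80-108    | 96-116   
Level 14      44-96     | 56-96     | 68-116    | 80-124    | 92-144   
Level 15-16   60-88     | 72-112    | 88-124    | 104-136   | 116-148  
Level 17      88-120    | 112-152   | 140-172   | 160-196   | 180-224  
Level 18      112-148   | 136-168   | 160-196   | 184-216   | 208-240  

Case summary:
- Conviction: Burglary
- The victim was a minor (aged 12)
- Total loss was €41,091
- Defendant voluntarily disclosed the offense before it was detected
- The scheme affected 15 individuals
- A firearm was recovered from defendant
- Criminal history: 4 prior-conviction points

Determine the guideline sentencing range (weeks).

136-168 weeks

Base offense level for burglary: 9.
A1 applies (level before this adjustment is 9 < 14, so +1): 9 + 1 = 10.
A2 applies: 10 + 3 = 13.
A3 applies: 13 + 4 = 17.
A4 applies: 17 − 1 = 16.
A5 applies (level before this adjustment is 16 ≥ 9, so +2): 16 + 2 = 18.
Final offense level: 18.
Criminal history: 4 prior points → Category 2 (4-5).
Level 18 falls in the 18 band.
Grid: Level 18 × Category 2 = 136-168 weeks.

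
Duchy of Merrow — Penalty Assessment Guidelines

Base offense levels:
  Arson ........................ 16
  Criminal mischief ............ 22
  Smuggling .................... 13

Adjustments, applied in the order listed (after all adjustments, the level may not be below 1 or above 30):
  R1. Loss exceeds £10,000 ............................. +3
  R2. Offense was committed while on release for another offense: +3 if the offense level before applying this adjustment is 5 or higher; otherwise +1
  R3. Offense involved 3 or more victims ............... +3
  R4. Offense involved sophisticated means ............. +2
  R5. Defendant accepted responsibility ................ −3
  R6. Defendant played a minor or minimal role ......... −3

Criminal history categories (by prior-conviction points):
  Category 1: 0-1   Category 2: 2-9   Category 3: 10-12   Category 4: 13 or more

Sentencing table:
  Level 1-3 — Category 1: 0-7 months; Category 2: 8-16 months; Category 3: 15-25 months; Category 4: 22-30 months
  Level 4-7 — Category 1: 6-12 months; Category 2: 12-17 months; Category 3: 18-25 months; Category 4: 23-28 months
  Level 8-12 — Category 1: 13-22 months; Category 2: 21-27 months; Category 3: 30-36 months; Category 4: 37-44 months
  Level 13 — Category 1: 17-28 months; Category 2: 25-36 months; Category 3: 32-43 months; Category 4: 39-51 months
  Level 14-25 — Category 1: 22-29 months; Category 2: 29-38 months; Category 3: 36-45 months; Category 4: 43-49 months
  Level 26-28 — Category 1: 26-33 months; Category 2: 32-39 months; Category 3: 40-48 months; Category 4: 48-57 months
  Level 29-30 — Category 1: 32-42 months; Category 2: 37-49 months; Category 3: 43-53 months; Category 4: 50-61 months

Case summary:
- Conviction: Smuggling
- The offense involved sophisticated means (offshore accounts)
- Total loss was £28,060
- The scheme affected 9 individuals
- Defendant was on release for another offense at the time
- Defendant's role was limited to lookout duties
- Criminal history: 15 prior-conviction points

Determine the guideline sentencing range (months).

Base offense level for smuggling: 13.
R1 applies: 13 + 3 = 16.
R2 applies (level before this adjustment is 16 ≥ 5, so +3): 16 + 3 = 19.
R3 applies: 19 + 3 = 22.
R4 applies: 22 + 2 = 24.
R6 applies: 24 − 3 = 21.
Final offense level: 21.
Criminal history: 15 prior points → Category 4 (13+).
Level 21 falls in the 14-25 band.
Grid: Level 14-25 × Category 4 = 43-49 months.

43-49 months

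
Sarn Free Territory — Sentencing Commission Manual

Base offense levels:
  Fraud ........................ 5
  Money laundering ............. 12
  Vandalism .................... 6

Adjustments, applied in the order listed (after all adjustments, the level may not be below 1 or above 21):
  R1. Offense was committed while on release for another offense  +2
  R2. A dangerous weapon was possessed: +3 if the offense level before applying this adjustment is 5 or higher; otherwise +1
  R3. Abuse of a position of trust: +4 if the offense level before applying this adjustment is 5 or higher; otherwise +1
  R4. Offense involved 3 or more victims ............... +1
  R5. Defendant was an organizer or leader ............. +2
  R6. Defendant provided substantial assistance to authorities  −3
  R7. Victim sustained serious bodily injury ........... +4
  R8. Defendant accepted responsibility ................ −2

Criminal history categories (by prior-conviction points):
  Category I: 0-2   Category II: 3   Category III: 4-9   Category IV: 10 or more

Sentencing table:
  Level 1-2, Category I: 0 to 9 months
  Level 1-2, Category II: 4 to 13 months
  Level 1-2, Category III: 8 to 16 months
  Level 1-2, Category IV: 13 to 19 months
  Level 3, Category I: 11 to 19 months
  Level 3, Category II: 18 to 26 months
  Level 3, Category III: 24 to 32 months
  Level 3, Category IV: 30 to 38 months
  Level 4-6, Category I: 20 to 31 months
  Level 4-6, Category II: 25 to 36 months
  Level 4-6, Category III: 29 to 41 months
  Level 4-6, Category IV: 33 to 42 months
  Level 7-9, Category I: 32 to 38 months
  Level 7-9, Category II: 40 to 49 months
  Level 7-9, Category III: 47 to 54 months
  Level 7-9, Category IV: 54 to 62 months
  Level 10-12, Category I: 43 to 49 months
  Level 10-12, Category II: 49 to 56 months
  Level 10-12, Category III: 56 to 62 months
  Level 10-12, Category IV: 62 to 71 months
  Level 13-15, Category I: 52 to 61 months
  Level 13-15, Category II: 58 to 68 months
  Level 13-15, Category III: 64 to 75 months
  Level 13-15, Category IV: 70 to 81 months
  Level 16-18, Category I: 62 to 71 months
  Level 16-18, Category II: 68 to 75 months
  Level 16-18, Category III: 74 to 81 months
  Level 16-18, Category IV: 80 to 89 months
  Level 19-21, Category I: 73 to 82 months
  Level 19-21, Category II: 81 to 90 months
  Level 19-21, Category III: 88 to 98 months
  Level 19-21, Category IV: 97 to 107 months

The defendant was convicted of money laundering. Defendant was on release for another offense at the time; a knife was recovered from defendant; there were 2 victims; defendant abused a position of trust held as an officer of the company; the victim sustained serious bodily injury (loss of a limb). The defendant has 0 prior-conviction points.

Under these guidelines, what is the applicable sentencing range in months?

73-82 months

Base offense level for money laundering: 12.
R1 applies: 12 + 2 = 14.
R2 applies (level before this adjustment is 14 ≥ 5, so +3): 14 + 3 = 17.
R3 applies (level before this adjustment is 17 ≥ 5, so +4): 17 + 4 = 21.
R4 does not apply.
R5 does not apply.
R7 applies: 21 + 4 = 25.
R8 does not apply.
Level 25 exceeds the maximum of 21; capped at 21.
Final offense level: 21.
Criminal history: 0 prior points → Category I (0-2).
Level 21 falls in the 19-21 band.
Grid: Level 19-21 × Category I = 73-82 months.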